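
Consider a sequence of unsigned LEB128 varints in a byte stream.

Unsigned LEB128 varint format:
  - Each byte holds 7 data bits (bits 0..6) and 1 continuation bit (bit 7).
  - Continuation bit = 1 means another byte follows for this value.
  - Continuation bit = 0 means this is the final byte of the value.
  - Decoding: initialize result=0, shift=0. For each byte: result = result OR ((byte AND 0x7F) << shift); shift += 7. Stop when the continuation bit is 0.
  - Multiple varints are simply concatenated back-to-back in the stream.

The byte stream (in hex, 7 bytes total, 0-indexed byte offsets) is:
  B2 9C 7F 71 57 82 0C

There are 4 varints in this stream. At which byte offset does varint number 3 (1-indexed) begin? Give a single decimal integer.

  byte[0]=0xB2 cont=1 payload=0x32=50: acc |= 50<<0 -> acc=50 shift=7
  byte[1]=0x9C cont=1 payload=0x1C=28: acc |= 28<<7 -> acc=3634 shift=14
  byte[2]=0x7F cont=0 payload=0x7F=127: acc |= 127<<14 -> acc=2084402 shift=21 [end]
Varint 1: bytes[0:3] = B2 9C 7F -> value 2084402 (3 byte(s))
  byte[3]=0x71 cont=0 payload=0x71=113: acc |= 113<<0 -> acc=113 shift=7 [end]
Varint 2: bytes[3:4] = 71 -> value 113 (1 byte(s))
  byte[4]=0x57 cont=0 payload=0x57=87: acc |= 87<<0 -> acc=87 shift=7 [end]
Varint 3: bytes[4:5] = 57 -> value 87 (1 byte(s))
  byte[5]=0x82 cont=1 payload=0x02=2: acc |= 2<<0 -> acc=2 shift=7
  byte[6]=0x0C cont=0 payload=0x0C=12: acc |= 12<<7 -> acc=1538 shift=14 [end]
Varint 4: bytes[5:7] = 82 0C -> value 1538 (2 byte(s))

Answer: 4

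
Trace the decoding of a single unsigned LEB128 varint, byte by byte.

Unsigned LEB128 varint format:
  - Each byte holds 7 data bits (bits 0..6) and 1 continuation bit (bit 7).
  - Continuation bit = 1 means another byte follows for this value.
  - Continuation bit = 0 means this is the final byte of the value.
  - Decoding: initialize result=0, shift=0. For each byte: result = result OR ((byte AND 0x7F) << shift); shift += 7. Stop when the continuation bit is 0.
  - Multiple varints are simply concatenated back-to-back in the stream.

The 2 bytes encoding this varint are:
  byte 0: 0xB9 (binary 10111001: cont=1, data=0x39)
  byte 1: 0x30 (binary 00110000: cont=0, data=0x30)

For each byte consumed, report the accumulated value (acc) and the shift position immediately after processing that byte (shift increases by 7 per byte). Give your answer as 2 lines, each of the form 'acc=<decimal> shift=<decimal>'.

byte 0=0xB9: payload=0x39=57, contrib = 57<<0 = 57; acc -> 57, shift -> 7
byte 1=0x30: payload=0x30=48, contrib = 48<<7 = 6144; acc -> 6201, shift -> 14

Answer: acc=57 shift=7
acc=6201 shift=14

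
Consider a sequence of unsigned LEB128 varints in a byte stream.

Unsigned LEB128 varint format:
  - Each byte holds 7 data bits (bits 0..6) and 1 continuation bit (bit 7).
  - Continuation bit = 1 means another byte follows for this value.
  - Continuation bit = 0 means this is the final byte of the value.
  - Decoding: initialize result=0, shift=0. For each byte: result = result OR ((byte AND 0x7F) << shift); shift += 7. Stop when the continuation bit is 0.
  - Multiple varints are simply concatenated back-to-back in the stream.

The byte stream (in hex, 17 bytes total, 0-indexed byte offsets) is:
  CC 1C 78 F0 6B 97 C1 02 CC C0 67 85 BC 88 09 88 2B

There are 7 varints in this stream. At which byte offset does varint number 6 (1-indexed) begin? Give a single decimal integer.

  byte[0]=0xCC cont=1 payload=0x4C=76: acc |= 76<<0 -> acc=76 shift=7
  byte[1]=0x1C cont=0 payload=0x1C=28: acc |= 28<<7 -> acc=3660 shift=14 [end]
Varint 1: bytes[0:2] = CC 1C -> value 3660 (2 byte(s))
  byte[2]=0x78 cont=0 payload=0x78=120: acc |= 120<<0 -> acc=120 shift=7 [end]
Varint 2: bytes[2:3] = 78 -> value 120 (1 byte(s))
  byte[3]=0xF0 cont=1 payload=0x70=112: acc |= 112<<0 -> acc=112 shift=7
  byte[4]=0x6B cont=0 payload=0x6B=107: acc |= 107<<7 -> acc=13808 shift=14 [end]
Varint 3: bytes[3:5] = F0 6B -> value 13808 (2 byte(s))
  byte[5]=0x97 cont=1 payload=0x17=23: acc |= 23<<0 -> acc=23 shift=7
  byte[6]=0xC1 cont=1 payload=0x41=65: acc |= 65<<7 -> acc=8343 shift=14
  byte[7]=0x02 cont=0 payload=0x02=2: acc |= 2<<14 -> acc=41111 shift=21 [end]
Varint 4: bytes[5:8] = 97 C1 02 -> value 41111 (3 byte(s))
  byte[8]=0xCC cont=1 payload=0x4C=76: acc |= 76<<0 -> acc=76 shift=7
  byte[9]=0xC0 cont=1 payload=0x40=64: acc |= 64<<7 -> acc=8268 shift=14
  byte[10]=0x67 cont=0 payload=0x67=103: acc |= 103<<14 -> acc=1695820 shift=21 [end]
Varint 5: bytes[8:11] = CC C0 67 -> value 1695820 (3 byte(s))
  byte[11]=0x85 cont=1 payload=0x05=5: acc |= 5<<0 -> acc=5 shift=7
  byte[12]=0xBC cont=1 payload=0x3C=60: acc |= 60<<7 -> acc=7685 shift=14
  byte[13]=0x88 cont=1 payload=0x08=8: acc |= 8<<14 -> acc=138757 shift=21
  byte[14]=0x09 cont=0 payload=0x09=9: acc |= 9<<21 -> acc=19013125 shift=28 [end]
Varint 6: bytes[11:15] = 85 BC 88 09 -> value 19013125 (4 byte(s))
  byte[15]=0x88 cont=1 payload=0x08=8: acc |= 8<<0 -> acc=8 shift=7
  byte[16]=0x2B cont=0 payload=0x2B=43: acc |= 43<<7 -> acc=5512 shift=14 [end]
Varint 7: bytes[15:17] = 88 2B -> value 5512 (2 byte(s))

Answer: 11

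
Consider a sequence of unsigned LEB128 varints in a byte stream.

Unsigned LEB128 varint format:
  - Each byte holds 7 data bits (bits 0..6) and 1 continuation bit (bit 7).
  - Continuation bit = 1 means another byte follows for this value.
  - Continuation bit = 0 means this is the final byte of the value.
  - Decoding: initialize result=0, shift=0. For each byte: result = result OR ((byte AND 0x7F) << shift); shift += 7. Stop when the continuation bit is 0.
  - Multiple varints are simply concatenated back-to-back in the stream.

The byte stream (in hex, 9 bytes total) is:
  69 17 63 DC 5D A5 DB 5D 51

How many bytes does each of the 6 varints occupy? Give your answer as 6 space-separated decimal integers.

Answer: 1 1 1 2 3 1

Derivation:
  byte[0]=0x69 cont=0 payload=0x69=105: acc |= 105<<0 -> acc=105 shift=7 [end]
Varint 1: bytes[0:1] = 69 -> value 105 (1 byte(s))
  byte[1]=0x17 cont=0 payload=0x17=23: acc |= 23<<0 -> acc=23 shift=7 [end]
Varint 2: bytes[1:2] = 17 -> value 23 (1 byte(s))
  byte[2]=0x63 cont=0 payload=0x63=99: acc |= 99<<0 -> acc=99 shift=7 [end]
Varint 3: bytes[2:3] = 63 -> value 99 (1 byte(s))
  byte[3]=0xDC cont=1 payload=0x5C=92: acc |= 92<<0 -> acc=92 shift=7
  byte[4]=0x5D cont=0 payload=0x5D=93: acc |= 93<<7 -> acc=11996 shift=14 [end]
Varint 4: bytes[3:5] = DC 5D -> value 11996 (2 byte(s))
  byte[5]=0xA5 cont=1 payload=0x25=37: acc |= 37<<0 -> acc=37 shift=7
  byte[6]=0xDB cont=1 payload=0x5B=91: acc |= 91<<7 -> acc=11685 shift=14
  byte[7]=0x5D cont=0 payload=0x5D=93: acc |= 93<<14 -> acc=1535397 shift=21 [end]
Varint 5: bytes[5:8] = A5 DB 5D -> value 1535397 (3 byte(s))
  byte[8]=0x51 cont=0 payload=0x51=81: acc |= 81<<0 -> acc=81 shift=7 [end]
Varint 6: bytes[8:9] = 51 -> value 81 (1 byte(s))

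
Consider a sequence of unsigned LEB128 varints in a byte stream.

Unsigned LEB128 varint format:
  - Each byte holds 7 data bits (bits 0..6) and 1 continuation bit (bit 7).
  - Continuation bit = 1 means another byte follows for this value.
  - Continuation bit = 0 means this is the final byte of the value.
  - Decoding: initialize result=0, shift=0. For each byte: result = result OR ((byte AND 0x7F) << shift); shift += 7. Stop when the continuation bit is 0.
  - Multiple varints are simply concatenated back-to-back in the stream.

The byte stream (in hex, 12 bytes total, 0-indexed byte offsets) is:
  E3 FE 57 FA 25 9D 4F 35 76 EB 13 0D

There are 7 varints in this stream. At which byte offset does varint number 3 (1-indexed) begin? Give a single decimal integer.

  byte[0]=0xE3 cont=1 payload=0x63=99: acc |= 99<<0 -> acc=99 shift=7
  byte[1]=0xFE cont=1 payload=0x7E=126: acc |= 126<<7 -> acc=16227 shift=14
  byte[2]=0x57 cont=0 payload=0x57=87: acc |= 87<<14 -> acc=1441635 shift=21 [end]
Varint 1: bytes[0:3] = E3 FE 57 -> value 1441635 (3 byte(s))
  byte[3]=0xFA cont=1 payload=0x7A=122: acc |= 122<<0 -> acc=122 shift=7
  byte[4]=0x25 cont=0 payload=0x25=37: acc |= 37<<7 -> acc=4858 shift=14 [end]
Varint 2: bytes[3:5] = FA 25 -> value 4858 (2 byte(s))
  byte[5]=0x9D cont=1 payload=0x1D=29: acc |= 29<<0 -> acc=29 shift=7
  byte[6]=0x4F cont=0 payload=0x4F=79: acc |= 79<<7 -> acc=10141 shift=14 [end]
Varint 3: bytes[5:7] = 9D 4F -> value 10141 (2 byte(s))
  byte[7]=0x35 cont=0 payload=0x35=53: acc |= 53<<0 -> acc=53 shift=7 [end]
Varint 4: bytes[7:8] = 35 -> value 53 (1 byte(s))
  byte[8]=0x76 cont=0 payload=0x76=118: acc |= 118<<0 -> acc=118 shift=7 [end]
Varint 5: bytes[8:9] = 76 -> value 118 (1 byte(s))
  byte[9]=0xEB cont=1 payload=0x6B=107: acc |= 107<<0 -> acc=107 shift=7
  byte[10]=0x13 cont=0 payload=0x13=19: acc |= 19<<7 -> acc=2539 shift=14 [end]
Varint 6: bytes[9:11] = EB 13 -> value 2539 (2 byte(s))
  byte[11]=0x0D cont=0 payload=0x0D=13: acc |= 13<<0 -> acc=13 shift=7 [end]
Varint 7: bytes[11:12] = 0D -> value 13 (1 byte(s))

Answer: 5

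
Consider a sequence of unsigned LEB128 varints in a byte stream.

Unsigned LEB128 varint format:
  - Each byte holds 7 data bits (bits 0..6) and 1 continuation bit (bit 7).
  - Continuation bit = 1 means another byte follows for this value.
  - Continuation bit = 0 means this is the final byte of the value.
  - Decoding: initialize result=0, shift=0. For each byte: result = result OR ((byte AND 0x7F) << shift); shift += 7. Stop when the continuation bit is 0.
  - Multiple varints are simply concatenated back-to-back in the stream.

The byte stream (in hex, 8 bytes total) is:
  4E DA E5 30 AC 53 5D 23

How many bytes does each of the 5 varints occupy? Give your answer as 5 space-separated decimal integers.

Answer: 1 3 2 1 1

Derivation:
  byte[0]=0x4E cont=0 payload=0x4E=78: acc |= 78<<0 -> acc=78 shift=7 [end]
Varint 1: bytes[0:1] = 4E -> value 78 (1 byte(s))
  byte[1]=0xDA cont=1 payload=0x5A=90: acc |= 90<<0 -> acc=90 shift=7
  byte[2]=0xE5 cont=1 payload=0x65=101: acc |= 101<<7 -> acc=13018 shift=14
  byte[3]=0x30 cont=0 payload=0x30=48: acc |= 48<<14 -> acc=799450 shift=21 [end]
Varint 2: bytes[1:4] = DA E5 30 -> value 799450 (3 byte(s))
  byte[4]=0xAC cont=1 payload=0x2C=44: acc |= 44<<0 -> acc=44 shift=7
  byte[5]=0x53 cont=0 payload=0x53=83: acc |= 83<<7 -> acc=10668 shift=14 [end]
Varint 3: bytes[4:6] = AC 53 -> value 10668 (2 byte(s))
  byte[6]=0x5D cont=0 payload=0x5D=93: acc |= 93<<0 -> acc=93 shift=7 [end]
Varint 4: bytes[6:7] = 5D -> value 93 (1 byte(s))
  byte[7]=0x23 cont=0 payload=0x23=35: acc |= 35<<0 -> acc=35 shift=7 [end]
Varint 5: bytes[7:8] = 23 -> value 35 (1 byte(s))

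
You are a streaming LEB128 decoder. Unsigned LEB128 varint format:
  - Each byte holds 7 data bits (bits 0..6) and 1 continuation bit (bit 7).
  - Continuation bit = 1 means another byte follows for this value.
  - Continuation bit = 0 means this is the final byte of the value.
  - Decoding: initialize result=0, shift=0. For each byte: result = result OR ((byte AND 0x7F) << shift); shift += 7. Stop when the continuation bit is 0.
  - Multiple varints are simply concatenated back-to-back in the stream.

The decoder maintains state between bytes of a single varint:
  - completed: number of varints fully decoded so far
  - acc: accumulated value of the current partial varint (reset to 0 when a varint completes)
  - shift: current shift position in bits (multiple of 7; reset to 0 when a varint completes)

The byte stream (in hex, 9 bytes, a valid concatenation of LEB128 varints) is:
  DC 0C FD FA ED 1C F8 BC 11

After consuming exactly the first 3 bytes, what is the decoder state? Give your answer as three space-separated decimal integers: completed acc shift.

Answer: 1 125 7

Derivation:
byte[0]=0xDC cont=1 payload=0x5C: acc |= 92<<0 -> completed=0 acc=92 shift=7
byte[1]=0x0C cont=0 payload=0x0C: varint #1 complete (value=1628); reset -> completed=1 acc=0 shift=0
byte[2]=0xFD cont=1 payload=0x7D: acc |= 125<<0 -> completed=1 acc=125 shift=7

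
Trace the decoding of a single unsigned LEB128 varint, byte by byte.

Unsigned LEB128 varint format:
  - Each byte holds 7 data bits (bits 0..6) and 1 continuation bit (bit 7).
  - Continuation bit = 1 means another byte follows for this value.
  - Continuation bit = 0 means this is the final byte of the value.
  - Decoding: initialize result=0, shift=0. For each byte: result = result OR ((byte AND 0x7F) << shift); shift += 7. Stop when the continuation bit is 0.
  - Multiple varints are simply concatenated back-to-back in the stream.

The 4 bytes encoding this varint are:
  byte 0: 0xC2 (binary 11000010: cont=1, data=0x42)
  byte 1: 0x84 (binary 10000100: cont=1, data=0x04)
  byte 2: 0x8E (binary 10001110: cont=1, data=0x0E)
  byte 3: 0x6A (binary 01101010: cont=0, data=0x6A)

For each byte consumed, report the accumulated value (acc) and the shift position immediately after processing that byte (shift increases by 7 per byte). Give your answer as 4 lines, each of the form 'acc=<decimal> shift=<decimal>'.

Answer: acc=66 shift=7
acc=578 shift=14
acc=229954 shift=21
acc=222528066 shift=28

Derivation:
byte 0=0xC2: payload=0x42=66, contrib = 66<<0 = 66; acc -> 66, shift -> 7
byte 1=0x84: payload=0x04=4, contrib = 4<<7 = 512; acc -> 578, shift -> 14
byte 2=0x8E: payload=0x0E=14, contrib = 14<<14 = 229376; acc -> 229954, shift -> 21
byte 3=0x6A: payload=0x6A=106, contrib = 106<<21 = 222298112; acc -> 222528066, shift -> 28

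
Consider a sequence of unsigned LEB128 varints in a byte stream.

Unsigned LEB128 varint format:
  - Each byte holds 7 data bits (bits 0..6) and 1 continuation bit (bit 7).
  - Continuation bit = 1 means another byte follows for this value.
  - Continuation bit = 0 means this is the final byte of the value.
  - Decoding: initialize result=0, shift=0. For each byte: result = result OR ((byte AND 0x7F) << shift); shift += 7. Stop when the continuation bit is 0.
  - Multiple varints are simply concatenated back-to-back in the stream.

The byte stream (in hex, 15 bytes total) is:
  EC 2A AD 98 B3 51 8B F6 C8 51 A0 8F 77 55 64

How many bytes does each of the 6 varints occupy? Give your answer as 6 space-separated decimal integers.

Answer: 2 4 4 3 1 1

Derivation:
  byte[0]=0xEC cont=1 payload=0x6C=108: acc |= 108<<0 -> acc=108 shift=7
  byte[1]=0x2A cont=0 payload=0x2A=42: acc |= 42<<7 -> acc=5484 shift=14 [end]
Varint 1: bytes[0:2] = EC 2A -> value 5484 (2 byte(s))
  byte[2]=0xAD cont=1 payload=0x2D=45: acc |= 45<<0 -> acc=45 shift=7
  byte[3]=0x98 cont=1 payload=0x18=24: acc |= 24<<7 -> acc=3117 shift=14
  byte[4]=0xB3 cont=1 payload=0x33=51: acc |= 51<<14 -> acc=838701 shift=21
  byte[5]=0x51 cont=0 payload=0x51=81: acc |= 81<<21 -> acc=170708013 shift=28 [end]
Varint 2: bytes[2:6] = AD 98 B3 51 -> value 170708013 (4 byte(s))
  byte[6]=0x8B cont=1 payload=0x0B=11: acc |= 11<<0 -> acc=11 shift=7
  byte[7]=0xF6 cont=1 payload=0x76=118: acc |= 118<<7 -> acc=15115 shift=14
  byte[8]=0xC8 cont=1 payload=0x48=72: acc |= 72<<14 -> acc=1194763 shift=21
  byte[9]=0x51 cont=0 payload=0x51=81: acc |= 81<<21 -> acc=171064075 shift=28 [end]
Varint 3: bytes[6:10] = 8B F6 C8 51 -> value 171064075 (4 byte(s))
  byte[10]=0xA0 cont=1 payload=0x20=32: acc |= 32<<0 -> acc=32 shift=7
  byte[11]=0x8F cont=1 payload=0x0F=15: acc |= 15<<7 -> acc=1952 shift=14
  byte[12]=0x77 cont=0 payload=0x77=119: acc |= 119<<14 -> acc=1951648 shift=21 [end]
Varint 4: bytes[10:13] = A0 8F 77 -> value 1951648 (3 byte(s))
  byte[13]=0x55 cont=0 payload=0x55=85: acc |= 85<<0 -> acc=85 shift=7 [end]
Varint 5: bytes[13:14] = 55 -> value 85 (1 byte(s))
  byte[14]=0x64 cont=0 payload=0x64=100: acc |= 100<<0 -> acc=100 shift=7 [end]
Varint 6: bytes[14:15] = 64 -> value 100 (1 byte(s))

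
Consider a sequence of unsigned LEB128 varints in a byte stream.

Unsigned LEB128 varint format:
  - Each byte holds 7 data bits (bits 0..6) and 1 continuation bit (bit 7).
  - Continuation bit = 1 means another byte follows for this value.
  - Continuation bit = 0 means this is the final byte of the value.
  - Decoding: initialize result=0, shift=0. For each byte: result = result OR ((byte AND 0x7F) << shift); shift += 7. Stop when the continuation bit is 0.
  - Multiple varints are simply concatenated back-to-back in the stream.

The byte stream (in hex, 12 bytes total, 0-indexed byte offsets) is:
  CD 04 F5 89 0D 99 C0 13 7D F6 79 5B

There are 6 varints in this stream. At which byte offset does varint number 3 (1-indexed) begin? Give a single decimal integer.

Answer: 5

Derivation:
  byte[0]=0xCD cont=1 payload=0x4D=77: acc |= 77<<0 -> acc=77 shift=7
  byte[1]=0x04 cont=0 payload=0x04=4: acc |= 4<<7 -> acc=589 shift=14 [end]
Varint 1: bytes[0:2] = CD 04 -> value 589 (2 byte(s))
  byte[2]=0xF5 cont=1 payload=0x75=117: acc |= 117<<0 -> acc=117 shift=7
  byte[3]=0x89 cont=1 payload=0x09=9: acc |= 9<<7 -> acc=1269 shift=14
  byte[4]=0x0D cont=0 payload=0x0D=13: acc |= 13<<14 -> acc=214261 shift=21 [end]
Varint 2: bytes[2:5] = F5 89 0D -> value 214261 (3 byte(s))
  byte[5]=0x99 cont=1 payload=0x19=25: acc |= 25<<0 -> acc=25 shift=7
  byte[6]=0xC0 cont=1 payload=0x40=64: acc |= 64<<7 -> acc=8217 shift=14
  byte[7]=0x13 cont=0 payload=0x13=19: acc |= 19<<14 -> acc=319513 shift=21 [end]
Varint 3: bytes[5:8] = 99 C0 13 -> value 319513 (3 byte(s))
  byte[8]=0x7D cont=0 payload=0x7D=125: acc |= 125<<0 -> acc=125 shift=7 [end]
Varint 4: bytes[8:9] = 7D -> value 125 (1 byte(s))
  byte[9]=0xF6 cont=1 payload=0x76=118: acc |= 118<<0 -> acc=118 shift=7
  byte[10]=0x79 cont=0 payload=0x79=121: acc |= 121<<7 -> acc=15606 shift=14 [end]
Varint 5: bytes[9:11] = F6 79 -> value 15606 (2 byte(s))
  byte[11]=0x5B cont=0 payload=0x5B=91: acc |= 91<<0 -> acc=91 shift=7 [end]
Varint 6: bytes[11:12] = 5B -> value 91 (1 byte(s))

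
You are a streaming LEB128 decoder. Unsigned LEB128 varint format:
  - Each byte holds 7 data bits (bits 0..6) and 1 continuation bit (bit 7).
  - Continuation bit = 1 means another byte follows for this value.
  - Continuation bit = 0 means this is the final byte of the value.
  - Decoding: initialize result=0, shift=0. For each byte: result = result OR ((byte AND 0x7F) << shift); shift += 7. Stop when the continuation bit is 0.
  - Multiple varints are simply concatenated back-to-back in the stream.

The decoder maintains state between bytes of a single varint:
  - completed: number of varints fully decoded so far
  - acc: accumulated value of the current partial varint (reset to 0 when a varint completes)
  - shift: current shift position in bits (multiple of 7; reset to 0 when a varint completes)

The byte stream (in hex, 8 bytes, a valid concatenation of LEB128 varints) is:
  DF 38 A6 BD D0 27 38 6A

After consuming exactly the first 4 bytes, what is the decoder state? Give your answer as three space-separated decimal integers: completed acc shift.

byte[0]=0xDF cont=1 payload=0x5F: acc |= 95<<0 -> completed=0 acc=95 shift=7
byte[1]=0x38 cont=0 payload=0x38: varint #1 complete (value=7263); reset -> completed=1 acc=0 shift=0
byte[2]=0xA6 cont=1 payload=0x26: acc |= 38<<0 -> completed=1 acc=38 shift=7
byte[3]=0xBD cont=1 payload=0x3D: acc |= 61<<7 -> completed=1 acc=7846 shift=14

Answer: 1 7846 14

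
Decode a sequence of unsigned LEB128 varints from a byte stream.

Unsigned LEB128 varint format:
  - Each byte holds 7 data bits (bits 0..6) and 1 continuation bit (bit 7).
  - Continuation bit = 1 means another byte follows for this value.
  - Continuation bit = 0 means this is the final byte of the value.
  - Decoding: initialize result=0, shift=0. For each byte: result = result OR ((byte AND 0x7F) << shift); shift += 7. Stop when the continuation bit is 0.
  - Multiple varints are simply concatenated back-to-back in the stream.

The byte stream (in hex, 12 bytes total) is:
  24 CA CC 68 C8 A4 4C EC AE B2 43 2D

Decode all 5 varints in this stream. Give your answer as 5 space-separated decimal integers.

Answer: 36 1713738 1249864 141334380 45

Derivation:
  byte[0]=0x24 cont=0 payload=0x24=36: acc |= 36<<0 -> acc=36 shift=7 [end]
Varint 1: bytes[0:1] = 24 -> value 36 (1 byte(s))
  byte[1]=0xCA cont=1 payload=0x4A=74: acc |= 74<<0 -> acc=74 shift=7
  byte[2]=0xCC cont=1 payload=0x4C=76: acc |= 76<<7 -> acc=9802 shift=14
  byte[3]=0x68 cont=0 payload=0x68=104: acc |= 104<<14 -> acc=1713738 shift=21 [end]
Varint 2: bytes[1:4] = CA CC 68 -> value 1713738 (3 byte(s))
  byte[4]=0xC8 cont=1 payload=0x48=72: acc |= 72<<0 -> acc=72 shift=7
  byte[5]=0xA4 cont=1 payload=0x24=36: acc |= 36<<7 -> acc=4680 shift=14
  byte[6]=0x4C cont=0 payload=0x4C=76: acc |= 76<<14 -> acc=1249864 shift=21 [end]
Varint 3: bytes[4:7] = C8 A4 4C -> value 1249864 (3 byte(s))
  byte[7]=0xEC cont=1 payload=0x6C=108: acc |= 108<<0 -> acc=108 shift=7
  byte[8]=0xAE cont=1 payload=0x2E=46: acc |= 46<<7 -> acc=5996 shift=14
  byte[9]=0xB2 cont=1 payload=0x32=50: acc |= 50<<14 -> acc=825196 shift=21
  byte[10]=0x43 cont=0 payload=0x43=67: acc |= 67<<21 -> acc=141334380 shift=28 [end]
Varint 4: bytes[7:11] = EC AE B2 43 -> value 141334380 (4 byte(s))
  byte[11]=0x2D cont=0 payload=0x2D=45: acc |= 45<<0 -> acc=45 shift=7 [end]
Varint 5: bytes[11:12] = 2D -> value 45 (1 byte(s))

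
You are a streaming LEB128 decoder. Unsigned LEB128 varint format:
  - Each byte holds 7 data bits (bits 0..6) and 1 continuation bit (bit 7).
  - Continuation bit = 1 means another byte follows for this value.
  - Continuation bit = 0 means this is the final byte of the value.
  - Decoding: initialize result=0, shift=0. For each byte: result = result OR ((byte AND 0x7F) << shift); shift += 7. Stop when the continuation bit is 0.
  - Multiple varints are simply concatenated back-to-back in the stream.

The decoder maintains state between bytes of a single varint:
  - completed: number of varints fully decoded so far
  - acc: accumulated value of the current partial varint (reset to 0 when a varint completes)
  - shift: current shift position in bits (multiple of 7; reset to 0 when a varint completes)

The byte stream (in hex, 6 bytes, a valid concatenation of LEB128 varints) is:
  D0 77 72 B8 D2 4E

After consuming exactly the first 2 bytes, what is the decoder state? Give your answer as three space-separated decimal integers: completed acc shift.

byte[0]=0xD0 cont=1 payload=0x50: acc |= 80<<0 -> completed=0 acc=80 shift=7
byte[1]=0x77 cont=0 payload=0x77: varint #1 complete (value=15312); reset -> completed=1 acc=0 shift=0

Answer: 1 0 0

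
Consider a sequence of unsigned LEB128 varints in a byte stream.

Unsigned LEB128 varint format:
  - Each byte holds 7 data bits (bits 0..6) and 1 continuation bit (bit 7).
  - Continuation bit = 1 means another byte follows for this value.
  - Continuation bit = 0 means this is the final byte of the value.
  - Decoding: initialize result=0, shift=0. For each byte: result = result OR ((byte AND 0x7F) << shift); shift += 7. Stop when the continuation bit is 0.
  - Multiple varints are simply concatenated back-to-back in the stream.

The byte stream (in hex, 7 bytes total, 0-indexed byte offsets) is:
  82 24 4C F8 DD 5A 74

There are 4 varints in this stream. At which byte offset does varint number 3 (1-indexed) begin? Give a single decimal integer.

Answer: 3

Derivation:
  byte[0]=0x82 cont=1 payload=0x02=2: acc |= 2<<0 -> acc=2 shift=7
  byte[1]=0x24 cont=0 payload=0x24=36: acc |= 36<<7 -> acc=4610 shift=14 [end]
Varint 1: bytes[0:2] = 82 24 -> value 4610 (2 byte(s))
  byte[2]=0x4C cont=0 payload=0x4C=76: acc |= 76<<0 -> acc=76 shift=7 [end]
Varint 2: bytes[2:3] = 4C -> value 76 (1 byte(s))
  byte[3]=0xF8 cont=1 payload=0x78=120: acc |= 120<<0 -> acc=120 shift=7
  byte[4]=0xDD cont=1 payload=0x5D=93: acc |= 93<<7 -> acc=12024 shift=14
  byte[5]=0x5A cont=0 payload=0x5A=90: acc |= 90<<14 -> acc=1486584 shift=21 [end]
Varint 3: bytes[3:6] = F8 DD 5A -> value 1486584 (3 byte(s))
  byte[6]=0x74 cont=0 payload=0x74=116: acc |= 116<<0 -> acc=116 shift=7 [end]
Varint 4: bytes[6:7] = 74 -> value 116 (1 byte(s))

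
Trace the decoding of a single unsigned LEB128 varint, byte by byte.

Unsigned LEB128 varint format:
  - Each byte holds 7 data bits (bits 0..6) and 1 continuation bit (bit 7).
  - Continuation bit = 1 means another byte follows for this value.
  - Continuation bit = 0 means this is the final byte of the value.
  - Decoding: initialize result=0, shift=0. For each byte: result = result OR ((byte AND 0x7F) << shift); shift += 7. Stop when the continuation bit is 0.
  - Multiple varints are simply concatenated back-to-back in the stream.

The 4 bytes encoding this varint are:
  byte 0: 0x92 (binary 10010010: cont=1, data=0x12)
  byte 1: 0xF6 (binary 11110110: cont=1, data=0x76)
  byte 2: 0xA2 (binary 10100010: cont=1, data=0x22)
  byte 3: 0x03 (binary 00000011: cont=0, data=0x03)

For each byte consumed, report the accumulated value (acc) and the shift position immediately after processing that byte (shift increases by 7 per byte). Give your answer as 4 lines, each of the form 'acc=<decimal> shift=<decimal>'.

byte 0=0x92: payload=0x12=18, contrib = 18<<0 = 18; acc -> 18, shift -> 7
byte 1=0xF6: payload=0x76=118, contrib = 118<<7 = 15104; acc -> 15122, shift -> 14
byte 2=0xA2: payload=0x22=34, contrib = 34<<14 = 557056; acc -> 572178, shift -> 21
byte 3=0x03: payload=0x03=3, contrib = 3<<21 = 6291456; acc -> 6863634, shift -> 28

Answer: acc=18 shift=7
acc=15122 shift=14
acc=572178 shift=21
acc=6863634 shift=28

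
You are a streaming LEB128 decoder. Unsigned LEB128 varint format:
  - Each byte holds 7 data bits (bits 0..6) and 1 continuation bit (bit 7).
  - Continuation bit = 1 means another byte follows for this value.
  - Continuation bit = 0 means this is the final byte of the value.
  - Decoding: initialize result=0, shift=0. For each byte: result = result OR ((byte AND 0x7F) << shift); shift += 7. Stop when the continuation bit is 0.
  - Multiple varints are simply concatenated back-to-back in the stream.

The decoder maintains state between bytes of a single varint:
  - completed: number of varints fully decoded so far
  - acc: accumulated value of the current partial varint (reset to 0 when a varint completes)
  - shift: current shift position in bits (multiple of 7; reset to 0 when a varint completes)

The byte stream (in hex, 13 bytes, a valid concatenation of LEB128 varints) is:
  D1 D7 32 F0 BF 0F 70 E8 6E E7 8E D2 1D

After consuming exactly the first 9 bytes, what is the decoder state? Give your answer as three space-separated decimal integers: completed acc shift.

Answer: 4 0 0

Derivation:
byte[0]=0xD1 cont=1 payload=0x51: acc |= 81<<0 -> completed=0 acc=81 shift=7
byte[1]=0xD7 cont=1 payload=0x57: acc |= 87<<7 -> completed=0 acc=11217 shift=14
byte[2]=0x32 cont=0 payload=0x32: varint #1 complete (value=830417); reset -> completed=1 acc=0 shift=0
byte[3]=0xF0 cont=1 payload=0x70: acc |= 112<<0 -> completed=1 acc=112 shift=7
byte[4]=0xBF cont=1 payload=0x3F: acc |= 63<<7 -> completed=1 acc=8176 shift=14
byte[5]=0x0F cont=0 payload=0x0F: varint #2 complete (value=253936); reset -> completed=2 acc=0 shift=0
byte[6]=0x70 cont=0 payload=0x70: varint #3 complete (value=112); reset -> completed=3 acc=0 shift=0
byte[7]=0xE8 cont=1 payload=0x68: acc |= 104<<0 -> completed=3 acc=104 shift=7
byte[8]=0x6E cont=0 payload=0x6E: varint #4 complete (value=14184); reset -> completed=4 acc=0 shift=0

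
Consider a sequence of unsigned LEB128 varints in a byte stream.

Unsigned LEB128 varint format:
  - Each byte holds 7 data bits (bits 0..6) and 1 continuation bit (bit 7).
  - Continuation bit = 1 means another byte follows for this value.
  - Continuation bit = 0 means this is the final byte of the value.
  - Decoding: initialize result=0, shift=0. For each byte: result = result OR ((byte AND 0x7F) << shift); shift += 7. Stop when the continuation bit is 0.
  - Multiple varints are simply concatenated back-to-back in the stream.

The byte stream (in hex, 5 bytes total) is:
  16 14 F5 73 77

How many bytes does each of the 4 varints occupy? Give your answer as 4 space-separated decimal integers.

Answer: 1 1 2 1

Derivation:
  byte[0]=0x16 cont=0 payload=0x16=22: acc |= 22<<0 -> acc=22 shift=7 [end]
Varint 1: bytes[0:1] = 16 -> value 22 (1 byte(s))
  byte[1]=0x14 cont=0 payload=0x14=20: acc |= 20<<0 -> acc=20 shift=7 [end]
Varint 2: bytes[1:2] = 14 -> value 20 (1 byte(s))
  byte[2]=0xF5 cont=1 payload=0x75=117: acc |= 117<<0 -> acc=117 shift=7
  byte[3]=0x73 cont=0 payload=0x73=115: acc |= 115<<7 -> acc=14837 shift=14 [end]
Varint 3: bytes[2:4] = F5 73 -> value 14837 (2 byte(s))
  byte[4]=0x77 cont=0 payload=0x77=119: acc |= 119<<0 -> acc=119 shift=7 [end]
Varint 4: bytes[4:5] = 77 -> value 119 (1 byte(s))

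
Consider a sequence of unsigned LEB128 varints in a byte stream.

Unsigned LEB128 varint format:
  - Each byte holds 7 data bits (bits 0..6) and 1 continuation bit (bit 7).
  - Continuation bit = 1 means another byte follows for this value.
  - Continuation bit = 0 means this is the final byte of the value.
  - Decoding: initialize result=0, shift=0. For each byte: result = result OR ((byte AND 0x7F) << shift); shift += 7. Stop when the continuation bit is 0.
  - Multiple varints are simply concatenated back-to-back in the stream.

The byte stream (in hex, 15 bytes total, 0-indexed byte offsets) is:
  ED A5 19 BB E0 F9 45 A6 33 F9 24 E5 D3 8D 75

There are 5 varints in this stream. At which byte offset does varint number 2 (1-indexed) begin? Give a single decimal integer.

  byte[0]=0xED cont=1 payload=0x6D=109: acc |= 109<<0 -> acc=109 shift=7
  byte[1]=0xA5 cont=1 payload=0x25=37: acc |= 37<<7 -> acc=4845 shift=14
  byte[2]=0x19 cont=0 payload=0x19=25: acc |= 25<<14 -> acc=414445 shift=21 [end]
Varint 1: bytes[0:3] = ED A5 19 -> value 414445 (3 byte(s))
  byte[3]=0xBB cont=1 payload=0x3B=59: acc |= 59<<0 -> acc=59 shift=7
  byte[4]=0xE0 cont=1 payload=0x60=96: acc |= 96<<7 -> acc=12347 shift=14
  byte[5]=0xF9 cont=1 payload=0x79=121: acc |= 121<<14 -> acc=1994811 shift=21
  byte[6]=0x45 cont=0 payload=0x45=69: acc |= 69<<21 -> acc=146698299 shift=28 [end]
Varint 2: bytes[3:7] = BB E0 F9 45 -> value 146698299 (4 byte(s))
  byte[7]=0xA6 cont=1 payload=0x26=38: acc |= 38<<0 -> acc=38 shift=7
  byte[8]=0x33 cont=0 payload=0x33=51: acc |= 51<<7 -> acc=6566 shift=14 [end]
Varint 3: bytes[7:9] = A6 33 -> value 6566 (2 byte(s))
  byte[9]=0xF9 cont=1 payload=0x79=121: acc |= 121<<0 -> acc=121 shift=7
  byte[10]=0x24 cont=0 payload=0x24=36: acc |= 36<<7 -> acc=4729 shift=14 [end]
Varint 4: bytes[9:11] = F9 24 -> value 4729 (2 byte(s))
  byte[11]=0xE5 cont=1 payload=0x65=101: acc |= 101<<0 -> acc=101 shift=7
  byte[12]=0xD3 cont=1 payload=0x53=83: acc |= 83<<7 -> acc=10725 shift=14
  byte[13]=0x8D cont=1 payload=0x0D=13: acc |= 13<<14 -> acc=223717 shift=21
  byte[14]=0x75 cont=0 payload=0x75=117: acc |= 117<<21 -> acc=245590501 shift=28 [end]
Varint 5: bytes[11:15] = E5 D3 8D 75 -> value 245590501 (4 byte(s))

Answer: 3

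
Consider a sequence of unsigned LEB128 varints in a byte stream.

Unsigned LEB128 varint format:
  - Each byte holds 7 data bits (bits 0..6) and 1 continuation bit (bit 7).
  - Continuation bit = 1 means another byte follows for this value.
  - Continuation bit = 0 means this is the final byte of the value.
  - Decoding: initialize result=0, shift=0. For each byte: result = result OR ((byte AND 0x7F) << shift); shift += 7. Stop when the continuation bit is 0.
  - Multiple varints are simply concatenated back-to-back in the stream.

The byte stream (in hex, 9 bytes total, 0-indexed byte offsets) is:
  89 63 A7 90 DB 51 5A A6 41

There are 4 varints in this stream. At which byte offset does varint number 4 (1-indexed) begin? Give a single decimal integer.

  byte[0]=0x89 cont=1 payload=0x09=9: acc |= 9<<0 -> acc=9 shift=7
  byte[1]=0x63 cont=0 payload=0x63=99: acc |= 99<<7 -> acc=12681 shift=14 [end]
Varint 1: bytes[0:2] = 89 63 -> value 12681 (2 byte(s))
  byte[2]=0xA7 cont=1 payload=0x27=39: acc |= 39<<0 -> acc=39 shift=7
  byte[3]=0x90 cont=1 payload=0x10=16: acc |= 16<<7 -> acc=2087 shift=14
  byte[4]=0xDB cont=1 payload=0x5B=91: acc |= 91<<14 -> acc=1493031 shift=21
  byte[5]=0x51 cont=0 payload=0x51=81: acc |= 81<<21 -> acc=171362343 shift=28 [end]
Varint 2: bytes[2:6] = A7 90 DB 51 -> value 171362343 (4 byte(s))
  byte[6]=0x5A cont=0 payload=0x5A=90: acc |= 90<<0 -> acc=90 shift=7 [end]
Varint 3: bytes[6:7] = 5A -> value 90 (1 byte(s))
  byte[7]=0xA6 cont=1 payload=0x26=38: acc |= 38<<0 -> acc=38 shift=7
  byte[8]=0x41 cont=0 payload=0x41=65: acc |= 65<<7 -> acc=8358 shift=14 [end]
Varint 4: bytes[7:9] = A6 41 -> value 8358 (2 byte(s))

Answer: 7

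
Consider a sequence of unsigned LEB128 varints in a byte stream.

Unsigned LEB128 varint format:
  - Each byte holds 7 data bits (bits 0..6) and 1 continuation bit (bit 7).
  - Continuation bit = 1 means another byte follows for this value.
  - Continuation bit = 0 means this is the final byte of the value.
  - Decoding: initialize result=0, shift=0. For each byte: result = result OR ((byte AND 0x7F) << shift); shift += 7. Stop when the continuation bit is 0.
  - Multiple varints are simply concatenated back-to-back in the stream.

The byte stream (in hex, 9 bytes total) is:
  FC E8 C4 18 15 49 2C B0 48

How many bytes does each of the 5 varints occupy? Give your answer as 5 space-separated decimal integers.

Answer: 4 1 1 1 2

Derivation:
  byte[0]=0xFC cont=1 payload=0x7C=124: acc |= 124<<0 -> acc=124 shift=7
  byte[1]=0xE8 cont=1 payload=0x68=104: acc |= 104<<7 -> acc=13436 shift=14
  byte[2]=0xC4 cont=1 payload=0x44=68: acc |= 68<<14 -> acc=1127548 shift=21
  byte[3]=0x18 cont=0 payload=0x18=24: acc |= 24<<21 -> acc=51459196 shift=28 [end]
Varint 1: bytes[0:4] = FC E8 C4 18 -> value 51459196 (4 byte(s))
  byte[4]=0x15 cont=0 payload=0x15=21: acc |= 21<<0 -> acc=21 shift=7 [end]
Varint 2: bytes[4:5] = 15 -> value 21 (1 byte(s))
  byte[5]=0x49 cont=0 payload=0x49=73: acc |= 73<<0 -> acc=73 shift=7 [end]
Varint 3: bytes[5:6] = 49 -> value 73 (1 byte(s))
  byte[6]=0x2C cont=0 payload=0x2C=44: acc |= 44<<0 -> acc=44 shift=7 [end]
Varint 4: bytes[6:7] = 2C -> value 44 (1 byte(s))
  byte[7]=0xB0 cont=1 payload=0x30=48: acc |= 48<<0 -> acc=48 shift=7
  byte[8]=0x48 cont=0 payload=0x48=72: acc |= 72<<7 -> acc=9264 shift=14 [end]
Varint 5: bytes[7:9] = B0 48 -> value 9264 (2 byte(s))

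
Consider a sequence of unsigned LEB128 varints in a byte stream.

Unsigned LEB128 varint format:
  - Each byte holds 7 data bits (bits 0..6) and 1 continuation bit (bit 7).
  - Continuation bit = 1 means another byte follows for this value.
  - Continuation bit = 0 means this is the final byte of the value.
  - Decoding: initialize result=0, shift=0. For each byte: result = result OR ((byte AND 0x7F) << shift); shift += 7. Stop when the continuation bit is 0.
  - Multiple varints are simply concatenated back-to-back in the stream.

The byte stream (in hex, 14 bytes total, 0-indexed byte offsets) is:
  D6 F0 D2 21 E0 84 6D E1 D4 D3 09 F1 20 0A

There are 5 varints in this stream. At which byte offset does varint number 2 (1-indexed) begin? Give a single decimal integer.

Answer: 4

Derivation:
  byte[0]=0xD6 cont=1 payload=0x56=86: acc |= 86<<0 -> acc=86 shift=7
  byte[1]=0xF0 cont=1 payload=0x70=112: acc |= 112<<7 -> acc=14422 shift=14
  byte[2]=0xD2 cont=1 payload=0x52=82: acc |= 82<<14 -> acc=1357910 shift=21
  byte[3]=0x21 cont=0 payload=0x21=33: acc |= 33<<21 -> acc=70563926 shift=28 [end]
Varint 1: bytes[0:4] = D6 F0 D2 21 -> value 70563926 (4 byte(s))
  byte[4]=0xE0 cont=1 payload=0x60=96: acc |= 96<<0 -> acc=96 shift=7
  byte[5]=0x84 cont=1 payload=0x04=4: acc |= 4<<7 -> acc=608 shift=14
  byte[6]=0x6D cont=0 payload=0x6D=109: acc |= 109<<14 -> acc=1786464 shift=21 [end]
Varint 2: bytes[4:7] = E0 84 6D -> value 1786464 (3 byte(s))
  byte[7]=0xE1 cont=1 payload=0x61=97: acc |= 97<<0 -> acc=97 shift=7
  byte[8]=0xD4 cont=1 payload=0x54=84: acc |= 84<<7 -> acc=10849 shift=14
  byte[9]=0xD3 cont=1 payload=0x53=83: acc |= 83<<14 -> acc=1370721 shift=21
  byte[10]=0x09 cont=0 payload=0x09=9: acc |= 9<<21 -> acc=20245089 shift=28 [end]
Varint 3: bytes[7:11] = E1 D4 D3 09 -> value 20245089 (4 byte(s))
  byte[11]=0xF1 cont=1 payload=0x71=113: acc |= 113<<0 -> acc=113 shift=7
  byte[12]=0x20 cont=0 payload=0x20=32: acc |= 32<<7 -> acc=4209 shift=14 [end]
Varint 4: bytes[11:13] = F1 20 -> value 4209 (2 byte(s))
  byte[13]=0x0A cont=0 payload=0x0A=10: acc |= 10<<0 -> acc=10 shift=7 [end]
Varint 5: bytes[13:14] = 0A -> value 10 (1 byte(s))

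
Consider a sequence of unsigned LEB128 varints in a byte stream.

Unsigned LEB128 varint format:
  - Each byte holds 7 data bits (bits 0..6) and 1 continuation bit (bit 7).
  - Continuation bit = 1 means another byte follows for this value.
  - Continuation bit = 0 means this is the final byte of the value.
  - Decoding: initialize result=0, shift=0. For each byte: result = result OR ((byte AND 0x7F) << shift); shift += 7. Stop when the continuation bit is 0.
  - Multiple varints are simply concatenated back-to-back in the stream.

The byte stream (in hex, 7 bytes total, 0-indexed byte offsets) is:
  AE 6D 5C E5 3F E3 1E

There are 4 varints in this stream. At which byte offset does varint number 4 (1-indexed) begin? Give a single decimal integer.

  byte[0]=0xAE cont=1 payload=0x2E=46: acc |= 46<<0 -> acc=46 shift=7
  byte[1]=0x6D cont=0 payload=0x6D=109: acc |= 109<<7 -> acc=13998 shift=14 [end]
Varint 1: bytes[0:2] = AE 6D -> value 13998 (2 byte(s))
  byte[2]=0x5C cont=0 payload=0x5C=92: acc |= 92<<0 -> acc=92 shift=7 [end]
Varint 2: bytes[2:3] = 5C -> value 92 (1 byte(s))
  byte[3]=0xE5 cont=1 payload=0x65=101: acc |= 101<<0 -> acc=101 shift=7
  byte[4]=0x3F cont=0 payload=0x3F=63: acc |= 63<<7 -> acc=8165 shift=14 [end]
Varint 3: bytes[3:5] = E5 3F -> value 8165 (2 byte(s))
  byte[5]=0xE3 cont=1 payload=0x63=99: acc |= 99<<0 -> acc=99 shift=7
  byte[6]=0x1E cont=0 payload=0x1E=30: acc |= 30<<7 -> acc=3939 shift=14 [end]
Varint 4: bytes[5:7] = E3 1E -> value 3939 (2 byte(s))

Answer: 5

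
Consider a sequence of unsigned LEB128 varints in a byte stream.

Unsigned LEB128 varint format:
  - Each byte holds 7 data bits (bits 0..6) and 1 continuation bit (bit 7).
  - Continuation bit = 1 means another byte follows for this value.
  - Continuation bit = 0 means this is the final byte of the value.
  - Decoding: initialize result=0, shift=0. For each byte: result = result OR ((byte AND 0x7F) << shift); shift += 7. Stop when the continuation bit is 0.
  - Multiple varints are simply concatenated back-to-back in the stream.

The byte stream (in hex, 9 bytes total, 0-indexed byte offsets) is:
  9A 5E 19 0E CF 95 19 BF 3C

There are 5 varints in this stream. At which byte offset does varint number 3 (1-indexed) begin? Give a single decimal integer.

Answer: 3

Derivation:
  byte[0]=0x9A cont=1 payload=0x1A=26: acc |= 26<<0 -> acc=26 shift=7
  byte[1]=0x5E cont=0 payload=0x5E=94: acc |= 94<<7 -> acc=12058 shift=14 [end]
Varint 1: bytes[0:2] = 9A 5E -> value 12058 (2 byte(s))
  byte[2]=0x19 cont=0 payload=0x19=25: acc |= 25<<0 -> acc=25 shift=7 [end]
Varint 2: bytes[2:3] = 19 -> value 25 (1 byte(s))
  byte[3]=0x0E cont=0 payload=0x0E=14: acc |= 14<<0 -> acc=14 shift=7 [end]
Varint 3: bytes[3:4] = 0E -> value 14 (1 byte(s))
  byte[4]=0xCF cont=1 payload=0x4F=79: acc |= 79<<0 -> acc=79 shift=7
  byte[5]=0x95 cont=1 payload=0x15=21: acc |= 21<<7 -> acc=2767 shift=14
  byte[6]=0x19 cont=0 payload=0x19=25: acc |= 25<<14 -> acc=412367 shift=21 [end]
Varint 4: bytes[4:7] = CF 95 19 -> value 412367 (3 byte(s))
  byte[7]=0xBF cont=1 payload=0x3F=63: acc |= 63<<0 -> acc=63 shift=7
  byte[8]=0x3C cont=0 payload=0x3C=60: acc |= 60<<7 -> acc=7743 shift=14 [end]
Varint 5: bytes[7:9] = BF 3C -> value 7743 (2 byte(s))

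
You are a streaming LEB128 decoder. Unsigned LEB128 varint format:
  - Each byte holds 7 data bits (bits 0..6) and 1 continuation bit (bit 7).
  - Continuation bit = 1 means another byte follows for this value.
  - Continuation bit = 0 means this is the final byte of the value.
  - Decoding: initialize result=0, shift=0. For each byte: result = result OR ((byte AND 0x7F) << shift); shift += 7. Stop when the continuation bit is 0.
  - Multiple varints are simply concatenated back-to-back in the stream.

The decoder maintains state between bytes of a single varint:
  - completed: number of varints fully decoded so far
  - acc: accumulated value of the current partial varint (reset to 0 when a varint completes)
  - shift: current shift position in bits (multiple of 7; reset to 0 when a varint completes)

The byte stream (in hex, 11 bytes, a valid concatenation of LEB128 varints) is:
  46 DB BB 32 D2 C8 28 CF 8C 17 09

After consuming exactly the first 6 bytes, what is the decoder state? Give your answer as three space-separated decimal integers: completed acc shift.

Answer: 2 9298 14

Derivation:
byte[0]=0x46 cont=0 payload=0x46: varint #1 complete (value=70); reset -> completed=1 acc=0 shift=0
byte[1]=0xDB cont=1 payload=0x5B: acc |= 91<<0 -> completed=1 acc=91 shift=7
byte[2]=0xBB cont=1 payload=0x3B: acc |= 59<<7 -> completed=1 acc=7643 shift=14
byte[3]=0x32 cont=0 payload=0x32: varint #2 complete (value=826843); reset -> completed=2 acc=0 shift=0
byte[4]=0xD2 cont=1 payload=0x52: acc |= 82<<0 -> completed=2 acc=82 shift=7
byte[5]=0xC8 cont=1 payload=0x48: acc |= 72<<7 -> completed=2 acc=9298 shift=14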